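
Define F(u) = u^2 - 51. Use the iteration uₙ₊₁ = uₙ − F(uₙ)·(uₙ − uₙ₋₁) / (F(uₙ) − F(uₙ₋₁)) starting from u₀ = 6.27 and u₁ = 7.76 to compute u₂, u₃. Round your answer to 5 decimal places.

F(6.27) = -11.6871000, F(7.76) = 9.2176000
u₂ = 7.7600000 − 9.2176000·(7.7600000 − 6.2700000) / (9.2176000 − (-11.6871000)) = 7.7600000 − (13.7342240)/(20.9047000) = 7.1030078
F(7.1030078) = -0.5472796
u₃ = 7.1030078 − (-0.5472796)·(7.1030078 − 7.7600000) / (-0.5472796 − 9.2176000) = 7.1030078 − (0.3595584)/(-9.7648796) = 7.1398294

7.10301, 7.13983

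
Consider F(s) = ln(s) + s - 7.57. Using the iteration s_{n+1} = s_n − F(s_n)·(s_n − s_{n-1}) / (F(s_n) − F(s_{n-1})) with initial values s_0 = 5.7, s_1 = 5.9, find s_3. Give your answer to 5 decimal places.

5.81036

F(5.7) = -0.1295338, F(5.9) = 0.1049524
s_2 = 5.9000000 − 0.1049524·(5.9000000 − 5.7000000) / (0.1049524 − (-0.1295338)) = 5.9000000 − (0.0209905)/(0.2344862) = 5.8104831
F(5.8104831) = 0.0001468
s_3 = 5.8104831 − 0.0001468·(5.8104831 − 5.9000000) / (0.0001468 − 0.1049524) = 5.8104831 − (-0.0000131)/(-0.1048055) = 5.8103577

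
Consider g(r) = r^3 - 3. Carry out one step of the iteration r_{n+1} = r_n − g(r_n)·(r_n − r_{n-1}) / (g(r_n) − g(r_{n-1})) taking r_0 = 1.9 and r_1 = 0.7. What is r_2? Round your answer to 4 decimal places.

1.1893

g(1.9) = 3.859000, g(0.7) = -2.657000
r_2 = 0.700000 − (-2.657000)·(0.700000 − 1.900000) / (-2.657000 − 3.859000) = 0.700000 − (3.188400)/(-6.516000) = 1.189319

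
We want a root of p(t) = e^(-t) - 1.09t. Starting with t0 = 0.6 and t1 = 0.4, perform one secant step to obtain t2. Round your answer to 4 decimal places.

0.5380

p(0.6) = -0.105188, p(0.4) = 0.234320
t2 = 0.400000 − 0.234320·(0.400000 − 0.600000) / (0.234320 − (-0.105188)) = 0.400000 − (-0.046864)/(0.339508) = 0.538035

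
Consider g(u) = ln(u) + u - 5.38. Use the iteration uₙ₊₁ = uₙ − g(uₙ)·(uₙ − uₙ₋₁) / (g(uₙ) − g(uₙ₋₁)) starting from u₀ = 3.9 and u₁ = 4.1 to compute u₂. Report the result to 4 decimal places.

g(3.9) = -0.119023, g(4.1) = 0.130987
u₂ = 4.100000 − 0.130987·(4.100000 − 3.900000) / (0.130987 − (-0.119023)) = 4.100000 − (0.026197)/(0.250010) = 3.995215

3.9952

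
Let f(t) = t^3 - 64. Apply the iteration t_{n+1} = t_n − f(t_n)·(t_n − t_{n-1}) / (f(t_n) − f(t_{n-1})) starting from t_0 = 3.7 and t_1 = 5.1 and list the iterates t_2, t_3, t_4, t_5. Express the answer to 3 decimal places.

3.928, 3.983, 4.000, 4.000

f(3.7) = -13.34700, f(5.1) = 68.65100
t_2 = 5.10000 − 68.65100·(5.10000 − 3.70000) / (68.65100 − (-13.34700)) = 5.10000 − (96.11140)/(81.99800) = 3.92788
f(3.92788) = -3.39967
t_3 = 3.92788 − (-3.39967)·(3.92788 − 5.10000) / (-3.39967 − 68.65100) = 3.92788 − (3.98481)/(-72.05067) = 3.98319
f(3.98319) = -0.80364
t_4 = 3.98319 − (-0.80364)·(3.98319 − 3.92788) / (-0.80364 − (-3.39967)) = 3.98319 − (-0.04445)/(2.59602) = 4.00031
f(4.00031) = 0.01477
t_5 = 4.00031 − 0.01477·(4.00031 − 3.98319) / (0.01477 − (-0.80364)) = 4.00031 − (0.00025)/(0.81841) = 4.00000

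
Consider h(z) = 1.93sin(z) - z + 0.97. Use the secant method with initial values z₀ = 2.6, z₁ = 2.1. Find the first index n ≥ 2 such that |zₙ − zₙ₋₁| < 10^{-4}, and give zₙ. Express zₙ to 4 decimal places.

h(2.6) = -0.635082, h(2.1) = 0.535994
z₂ = 2.100000 − 0.535994·(-0.500000)/(1.171076) = 2.328847;  |Δ| = 0.228847
h(2.328847) = 0.042676
z₃ = 2.328847 − 0.042676·(0.228847)/(-0.493318) = 2.348644;  |Δ| = 0.019797
h(2.348644) = -0.003663
z₄ = 2.348644 − (-0.003663)·(0.019797)/(-0.046339) = 2.347079;  |Δ| = 0.001565
h(2.347079) = 0.000020
z₅ = 2.347079 − 0.000020·(-0.001565)/(0.003682) = 2.347088;  |Δ| = 0.000008
|z₅ − z₄| = 0.000008 < 10^{-4}

n = 5, zₙ = 2.3471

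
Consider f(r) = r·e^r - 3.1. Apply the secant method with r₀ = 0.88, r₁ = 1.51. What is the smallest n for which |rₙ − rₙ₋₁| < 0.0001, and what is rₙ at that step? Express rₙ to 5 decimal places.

n = 6, rₙ = 1.06677

f(0.88) = -0.9784083, f(1.51) = 3.7353635
r₂ = 1.5100000 − 3.7353635·(0.6300000)/(4.7137718) = 1.0107652;  |Δ| = 0.4992348
f(1.0107652) = -0.3227178
r₃ = 1.0107652 − (-0.3227178)·(-0.4992348)/(-4.0580813) = 1.0504667;  |Δ| = 0.0397015
f(1.0504667) = -0.0967314
r₄ = 1.0504667 − (-0.0967314)·(0.0397015)/(0.2259864) = 1.0674606;  |Δ| = 0.0169939
f(1.0674606) = 0.0041598
r₅ = 1.0674606 − 0.0041598·(0.0169939)/(0.1008912) = 1.0667599;  |Δ| = 0.0007007
f(1.0667599) = -0.0000505
r₆ = 1.0667599 − (-0.0000505)·(-0.0007007)/(-0.0042103) = 1.0667683;  |Δ| = 0.0000084
|r₆ − r₅| = 0.0000084 < 0.0001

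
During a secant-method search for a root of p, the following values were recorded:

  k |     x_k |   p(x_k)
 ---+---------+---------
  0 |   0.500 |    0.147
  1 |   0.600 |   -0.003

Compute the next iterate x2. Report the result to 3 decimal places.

0.598

x2 = 0.600 − (-0.003)·(0.600 − 0.500) / (-0.003 − 0.147)
   = 0.600 − (-0.00030)/(-0.15000) = 0.59800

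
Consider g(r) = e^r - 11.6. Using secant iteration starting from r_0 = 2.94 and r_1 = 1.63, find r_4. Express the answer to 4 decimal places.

2.4406

g(2.94) = 7.315846, g(1.63) = -6.496125
r_2 = 1.630000 − (-6.496125)·(1.630000 − 2.940000) / (-6.496125 − 7.315846) = 1.630000 − (8.509924)/(-13.811972) = 2.246127
g(2.246127) = -2.148942
r_3 = 2.246127 − (-2.148942)·(2.246127 − 1.630000) / (-2.148942 − (-6.496125)) = 2.246127 − (-1.324021)/(4.347183) = 2.550696
g(2.550696) = 1.216026
r_4 = 2.550696 − 1.216026·(2.550696 − 2.246127) / (1.216026 − (-2.148942)) = 2.550696 − (0.370365)/(3.364969) = 2.440632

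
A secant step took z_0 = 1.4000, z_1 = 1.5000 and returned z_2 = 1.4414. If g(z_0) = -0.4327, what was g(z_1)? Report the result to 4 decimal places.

The secant line through (1.4000, -0.4327) and (1.5000, g(z_1)) crosses zero at z_2 = 1.4414.
So (1.4000, -0.4327), (1.5000, g(z_1)), (1.4414, 0) are collinear:
g(z_1) = -0.4327 · (1.5000 − 1.4414) / (1.4000 − 1.4414) = -0.4327 · (0.058600)/(-0.041400) = 0.612469

0.6125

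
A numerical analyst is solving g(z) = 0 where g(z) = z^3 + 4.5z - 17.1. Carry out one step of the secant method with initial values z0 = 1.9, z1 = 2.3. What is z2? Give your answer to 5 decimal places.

1.99516

g(1.9) = -1.6910000, g(2.3) = 5.4170000
z2 = 2.3000000 − 5.4170000·(2.3000000 − 1.9000000) / (5.4170000 − (-1.6910000)) = 2.3000000 − (2.1668000)/(7.1080000) = 1.9951604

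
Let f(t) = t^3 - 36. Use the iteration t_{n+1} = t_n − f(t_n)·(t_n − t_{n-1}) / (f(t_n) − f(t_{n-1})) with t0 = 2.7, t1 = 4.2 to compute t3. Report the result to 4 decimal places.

f(2.7) = -16.317000, f(4.2) = 38.088000
t2 = 4.200000 − 38.088000·(4.200000 − 2.700000) / (38.088000 − (-16.317000)) = 4.200000 − (57.132000)/(54.405000) = 3.149876
f(3.149876) = -4.747818
t3 = 3.149876 − (-4.747818)·(3.149876 − 4.200000) / (-4.747818 − 38.088000) = 3.149876 − (4.985798)/(-42.835818) = 3.266269

3.2663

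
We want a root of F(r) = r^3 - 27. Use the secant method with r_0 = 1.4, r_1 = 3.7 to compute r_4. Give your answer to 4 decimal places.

3.0156

F(1.4) = -24.256000, F(3.7) = 23.653000
r_2 = 3.700000 − 23.653000·(3.700000 − 1.400000) / (23.653000 − (-24.256000)) = 3.700000 − (54.401900)/(47.909000) = 2.564474
F(2.564474) = -10.134662
r_3 = 2.564474 − (-10.134662)·(2.564474 − 3.700000) / (-10.134662 − 23.653000) = 2.564474 − (11.508168)/(-33.787662) = 2.905077
F(2.905077) = -2.482683
r_4 = 2.905077 − (-2.482683)·(2.905077 − 2.564474) / (-2.482683 − (-10.134662)) = 2.905077 − (-0.845608)/(7.651979) = 3.015585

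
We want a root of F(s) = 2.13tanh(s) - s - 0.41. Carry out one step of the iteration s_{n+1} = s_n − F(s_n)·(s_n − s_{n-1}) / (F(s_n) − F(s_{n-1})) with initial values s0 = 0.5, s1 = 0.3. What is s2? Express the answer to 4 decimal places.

0.4093

F(0.5) = 0.074310, F(0.3) = -0.089504
s2 = 0.300000 − (-0.089504)·(0.300000 − 0.500000) / (-0.089504 − 0.074310) = 0.300000 − (0.017901)/(-0.163814) = 0.409276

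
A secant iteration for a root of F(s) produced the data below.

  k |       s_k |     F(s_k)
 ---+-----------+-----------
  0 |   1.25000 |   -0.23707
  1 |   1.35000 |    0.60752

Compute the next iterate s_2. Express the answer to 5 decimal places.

1.27807

s_2 = 1.35000 − 0.60752·(1.35000 − 1.25000) / (0.60752 − (-0.23707))
   = 1.35000 − (0.0607520)/(0.8445900) = 1.2780692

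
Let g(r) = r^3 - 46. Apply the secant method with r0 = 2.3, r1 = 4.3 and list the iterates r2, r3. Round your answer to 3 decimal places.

g(2.3) = -33.83300, g(4.3) = 33.50700
r2 = 4.30000 − 33.50700·(4.30000 − 2.30000) / (33.50700 − (-33.83300)) = 4.30000 − (67.01400)/(67.34000) = 3.30484
g(3.30484) = -9.90461
r3 = 3.30484 − (-9.90461)·(3.30484 − 4.30000) / (-9.90461 − 33.50700) = 3.30484 − (9.85666)/(-43.41161) = 3.53189

3.305, 3.532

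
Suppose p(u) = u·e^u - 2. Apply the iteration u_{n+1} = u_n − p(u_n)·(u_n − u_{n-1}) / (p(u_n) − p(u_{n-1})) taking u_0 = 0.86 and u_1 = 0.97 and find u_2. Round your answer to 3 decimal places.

p(0.86) = 0.03232, p(0.97) = 0.55881
u_2 = 0.97000 − 0.55881·(0.97000 − 0.86000) / (0.55881 − 0.03232) = 0.97000 − (0.06147)/(0.52649) = 0.85325

0.853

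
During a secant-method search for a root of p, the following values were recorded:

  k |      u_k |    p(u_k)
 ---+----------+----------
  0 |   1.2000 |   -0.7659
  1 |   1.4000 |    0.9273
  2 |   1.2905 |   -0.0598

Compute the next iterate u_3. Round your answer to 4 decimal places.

1.2971

u_3 = 1.2905 − (-0.0598)·(1.2905 − 1.4000) / (-0.0598 − 0.9273)
   = 1.2905 − (0.006548)/(-0.987100) = 1.297134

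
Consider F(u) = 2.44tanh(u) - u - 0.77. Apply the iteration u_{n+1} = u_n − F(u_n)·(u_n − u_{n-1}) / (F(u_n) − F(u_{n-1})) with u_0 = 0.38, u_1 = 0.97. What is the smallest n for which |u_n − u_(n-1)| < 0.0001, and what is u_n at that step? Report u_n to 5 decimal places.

n = 8, u_n = 0.69163

F(0.38) = -0.2649938, F(0.97) = 0.0868385
u_2 = 0.9700000 − 0.0868385·(0.5900000)/(0.3518322) = 0.8243775;  |Δ| = 0.1456225
F(0.8243775) = 0.0585893
u_3 = 0.8243775 − 0.0585893·(-0.1456225)/(-0.0282491) = 0.5223529;  |Δ| = 0.3020246
F(0.5223529) = -0.1223388
u_4 = 0.5223529 − (-0.1223388)·(-0.3020246)/(-0.1809282) = 0.7265739;  |Δ| = 0.2042210
F(0.7265739) = 0.0185803
u_5 = 0.7265739 − 0.0185803·(0.2042210)/(0.1409191) = 0.6996473;  |Δ| = 0.0269267
F(0.6996473) = 0.0044637
u_6 = 0.6996473 − 0.0044637·(-0.0269267)/(-0.0141166) = 0.6911330;  |Δ| = 0.0085143
F(0.6911330) = -0.0002821
u_7 = 0.6911330 − (-0.0002821)·(-0.0085143)/(-0.0047458) = 0.6916392;  |Δ| = 0.0005062
F(0.6916392) = 0.0000038
u_8 = 0.6916392 − 0.0000038·(0.0005062)/(0.0002859) = 0.6916325;  |Δ| = 0.0000067
|u_8 − u_7| = 0.0000067 < 0.0001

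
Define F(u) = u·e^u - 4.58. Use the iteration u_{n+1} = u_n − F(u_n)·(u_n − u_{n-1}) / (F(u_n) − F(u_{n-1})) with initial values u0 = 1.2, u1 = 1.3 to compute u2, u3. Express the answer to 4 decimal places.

F(1.2) = -0.595860, F(1.3) = 0.190086
u2 = 1.300000 − 0.190086·(1.300000 − 1.200000) / (0.190086 − (-0.595860)) = 1.300000 − (0.019009)/(0.785945) = 1.275814
F(1.275814) = -0.010521
u3 = 1.275814 − (-0.010521)·(1.275814 − 1.300000) / (-0.010521 − 0.190086) = 1.275814 − (0.000254)/(-0.200607) = 1.277083

1.2758, 1.2771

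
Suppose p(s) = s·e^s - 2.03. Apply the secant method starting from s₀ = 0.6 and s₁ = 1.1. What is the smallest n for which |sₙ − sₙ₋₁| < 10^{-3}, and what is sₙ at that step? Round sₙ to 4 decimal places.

n = 5, sₙ = 0.8595

p(0.6) = -0.936729, p(1.1) = 1.274583
s₂ = 1.100000 − 1.274583·(0.500000)/(2.211311) = 0.811804;  |Δ| = 0.288196
p(0.811804) = -0.201845
s₃ = 0.811804 − (-0.201845)·(-0.288196)/(-1.476427) = 0.851204;  |Δ| = 0.039400
p(0.851204) = -0.036086
s₄ = 0.851204 − (-0.036086)·(0.039400)/(0.165759) = 0.859781;  |Δ| = 0.008577
p(0.859781) = 0.001355
s₅ = 0.859781 − 0.001355·(0.008577)/(0.037441) = 0.859470;  |Δ| = 0.000311
|s₅ − s₄| = 0.000311 < 10^{-3}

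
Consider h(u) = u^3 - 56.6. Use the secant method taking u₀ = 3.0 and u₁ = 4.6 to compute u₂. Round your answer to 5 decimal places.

h(3.0) = -29.6000000, h(4.6) = 40.7360000
u₂ = 4.6000000 − 40.7360000·(4.6000000 − 3.0000000) / (40.7360000 − (-29.6000000)) = 4.6000000 − (65.1776000)/(70.3360000) = 3.6733394

3.67334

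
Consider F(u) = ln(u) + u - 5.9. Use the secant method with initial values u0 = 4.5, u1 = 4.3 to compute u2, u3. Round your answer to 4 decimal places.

F(4.5) = 0.104077, F(4.3) = -0.141385
u2 = 4.300000 − (-0.141385)·(4.300000 − 4.500000) / (-0.141385 − 0.104077) = 4.300000 − (0.028277)/(-0.245462) = 4.415199
F(4.415199) = 0.000252
u3 = 4.415199 − 0.000252·(4.415199 − 4.300000) / (0.000252 − (-0.141385)) = 4.415199 − (0.000029)/(0.141637) = 4.414994

4.4152, 4.4150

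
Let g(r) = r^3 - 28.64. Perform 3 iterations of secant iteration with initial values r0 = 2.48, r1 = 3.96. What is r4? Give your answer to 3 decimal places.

g(2.48) = -13.38701, g(3.96) = 33.45914
r2 = 3.96000 − 33.45914·(3.96000 − 2.48000) / (33.45914 − (-13.38701)) = 3.96000 − (49.51952)/(46.84614) = 2.90293
g(2.90293) = -4.17693
r3 = 2.90293 − (-4.17693)·(2.90293 − 3.96000) / (-4.17693 − 33.45914) = 2.90293 − (4.41530)/(-37.63607) = 3.02025
g(3.02025) = -1.08960
r4 = 3.02025 − (-1.08960)·(3.02025 − 2.90293) / (-1.08960 − (-4.17693)) = 3.02025 − (-0.12783)/(3.08733) = 3.06165

3.062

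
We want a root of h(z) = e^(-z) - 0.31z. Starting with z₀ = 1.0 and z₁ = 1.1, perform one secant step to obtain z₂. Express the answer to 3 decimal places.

h(1.0) = 0.05788, h(1.1) = -0.00813
z₂ = 1.10000 − (-0.00813)·(1.10000 − 1.00000) / (-0.00813 − 0.05788) = 1.10000 − (-0.00081)/(-0.06601) = 1.08769

1.088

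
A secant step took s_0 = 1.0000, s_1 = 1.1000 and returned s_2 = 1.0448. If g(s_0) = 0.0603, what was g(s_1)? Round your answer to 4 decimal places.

-0.0743

The secant line through (1.0000, 0.0603) and (1.1000, g(s_1)) crosses zero at s_2 = 1.0448.
So (1.0000, 0.0603), (1.1000, g(s_1)), (1.0448, 0) are collinear:
g(s_1) = 0.0603 · (1.1000 − 1.0448) / (1.0000 − 1.0448) = 0.0603 · (0.055200)/(-0.044800) = -0.074298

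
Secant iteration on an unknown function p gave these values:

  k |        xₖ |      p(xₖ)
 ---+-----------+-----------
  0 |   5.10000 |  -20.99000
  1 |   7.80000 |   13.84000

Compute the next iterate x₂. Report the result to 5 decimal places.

x₂ = 7.80000 − 13.84000·(7.80000 − 5.10000) / (13.84000 − (-20.99000))
   = 7.80000 − (37.3680000)/(34.8300000) = 6.7271318

6.72713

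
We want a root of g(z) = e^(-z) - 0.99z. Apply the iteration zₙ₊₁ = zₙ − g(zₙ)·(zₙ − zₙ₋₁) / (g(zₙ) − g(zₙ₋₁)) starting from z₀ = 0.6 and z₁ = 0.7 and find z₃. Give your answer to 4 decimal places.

g(0.6) = -0.045188, g(0.7) = -0.196415
z₂ = 0.700000 − (-0.196415)·(0.700000 − 0.600000) / (-0.196415 − (-0.045188)) = 0.700000 − (-0.019641)/(-0.151226) = 0.570119
g(0.570119) = 0.001041
z₃ = 0.570119 − 0.001041·(0.570119 − 0.700000) / (0.001041 − (-0.196415)) = 0.570119 − (-0.000135)/(0.197455) = 0.570803

0.5708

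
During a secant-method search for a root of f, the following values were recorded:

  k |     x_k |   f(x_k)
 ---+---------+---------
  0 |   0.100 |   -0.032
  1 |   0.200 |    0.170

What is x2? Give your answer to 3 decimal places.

x2 = 0.200 − 0.170·(0.200 − 0.100) / (0.170 − (-0.032))
   = 0.200 − (0.01700)/(0.20200) = 0.11584

0.116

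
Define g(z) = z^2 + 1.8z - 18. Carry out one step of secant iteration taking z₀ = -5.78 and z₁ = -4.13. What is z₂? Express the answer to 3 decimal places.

-5.163

g(-5.78) = 5.00440, g(-4.13) = -8.37710
z₂ = -4.13000 − (-8.37710)·(-4.13000 − (-5.78000)) / (-8.37710 − 5.00440) = -4.13000 − (-13.82222)/(-13.38150) = -5.16293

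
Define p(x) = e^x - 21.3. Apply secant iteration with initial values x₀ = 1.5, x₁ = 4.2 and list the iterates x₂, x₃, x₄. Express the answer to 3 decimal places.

2.230, 2.642, 3.273

p(1.5) = -16.81831, p(4.2) = 45.38633
x₂ = 4.20000 − 45.38633·(4.20000 − 1.50000) / (45.38633 − (-16.81831)) = 4.20000 − (122.54309)/(62.20464) = 2.23000
p(2.23000) = -12.00013
x₃ = 2.23000 − (-12.00013)·(2.23000 − 4.20000) / (-12.00013 − 45.38633) = 2.23000 − (23.64024)/(-57.38646) = 2.64195
p(2.64195) = -7.25946
x₄ = 2.64195 − (-7.25946)·(2.64195 − 2.23000) / (-7.25946 − (-12.00013)) = 2.64195 − (-2.99052)/(4.74067) = 3.27277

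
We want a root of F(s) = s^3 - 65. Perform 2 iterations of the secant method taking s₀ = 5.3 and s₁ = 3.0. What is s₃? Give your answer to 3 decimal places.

F(5.3) = 83.87700, F(3.0) = -38.00000
s₂ = 3.00000 − (-38.00000)·(3.00000 − 5.30000) / (-38.00000 − 83.87700) = 3.00000 − (87.40000)/(-121.87700) = 3.71712
F(3.71712) = -13.64077
s₃ = 3.71712 − (-13.64077)·(3.71712 − 3.00000) / (-13.64077 − (-38.00000)) = 3.71712 − (-9.78202)/(24.35923) = 4.11869

4.119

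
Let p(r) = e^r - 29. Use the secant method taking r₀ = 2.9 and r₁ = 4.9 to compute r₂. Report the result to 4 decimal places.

3.0865

p(2.9) = -10.825855, p(4.9) = 105.289780
r₂ = 4.900000 − 105.289780·(4.900000 − 2.900000) / (105.289780 − (-10.825855)) = 4.900000 − (210.579559)/(116.115634) = 3.086467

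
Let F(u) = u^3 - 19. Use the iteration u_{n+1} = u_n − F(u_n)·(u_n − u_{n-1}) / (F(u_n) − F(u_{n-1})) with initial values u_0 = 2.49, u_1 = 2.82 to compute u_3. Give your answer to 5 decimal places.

F(2.49) = -3.5617510, F(2.82) = 3.4257680
u_2 = 2.8200000 − 3.4257680·(2.8200000 − 2.4900000) / (3.4257680 − (-3.5617510)) = 2.8200000 − (1.1305034)/(6.9875190) = 2.6582110
F(2.6582110) = -0.2168524
u_3 = 2.6582110 − (-0.2168524)·(2.6582110 − 2.8200000) / (-0.2168524 − 3.4257680) = 2.6582110 − (0.0350843)/(-3.6426204) = 2.6678427

2.66784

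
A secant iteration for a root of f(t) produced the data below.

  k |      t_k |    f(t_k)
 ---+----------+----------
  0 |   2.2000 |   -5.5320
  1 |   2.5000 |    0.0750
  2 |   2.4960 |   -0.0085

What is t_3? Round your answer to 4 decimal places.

t_3 = 2.4960 − (-0.0085)·(2.4960 − 2.5000) / (-0.0085 − 0.0750)
   = 2.4960 − (0.000034)/(-0.083500) = 2.496407

2.4964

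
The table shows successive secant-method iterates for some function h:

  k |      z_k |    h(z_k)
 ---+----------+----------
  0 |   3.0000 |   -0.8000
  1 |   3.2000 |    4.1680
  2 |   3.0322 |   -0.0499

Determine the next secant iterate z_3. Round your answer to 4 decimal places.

z_3 = 3.0322 − (-0.0499)·(3.0322 − 3.2000) / (-0.0499 − 4.1680)
   = 3.0322 − (0.008373)/(-4.217900) = 3.034185

3.0342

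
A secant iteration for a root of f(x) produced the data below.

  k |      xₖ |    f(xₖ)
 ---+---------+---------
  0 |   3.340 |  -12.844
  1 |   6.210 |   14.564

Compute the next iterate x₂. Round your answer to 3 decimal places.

4.685

x₂ = 6.210 − 14.564·(6.210 − 3.340) / (14.564 − (-12.844))
   = 6.210 − (41.79868)/(27.40800) = 4.68495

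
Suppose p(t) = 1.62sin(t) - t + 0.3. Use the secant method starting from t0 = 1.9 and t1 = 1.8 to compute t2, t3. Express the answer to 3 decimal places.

1.854, 1.855

p(1.9) = -0.06699, p(1.8) = 0.07763
t2 = 1.80000 − 0.07763·(1.80000 − 1.90000) / (0.07763 − (-0.06699)) = 1.80000 − (-0.00776)/(0.14463) = 1.85368
p(1.85368) = 0.00193
t3 = 1.85368 − 0.00193·(1.85368 − 1.80000) / (0.00193 − 0.07763) = 1.85368 − (0.00010)/(-0.07570) = 1.85505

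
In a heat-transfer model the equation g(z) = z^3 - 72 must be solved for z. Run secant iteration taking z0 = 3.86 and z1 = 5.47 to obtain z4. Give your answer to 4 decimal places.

4.1606

g(3.86) = -14.487544, g(5.47) = 91.667323
z2 = 5.470000 − 91.667323·(5.470000 − 3.860000) / (91.667323 − (-14.487544)) = 5.470000 − (147.584390)/(106.154867) = 4.079726
g(4.079726) = -4.096389
z3 = 4.079726 − (-4.096389)·(4.079726 − 5.470000) / (-4.096389 − 91.667323) = 4.079726 − (5.695104)/(-95.763712) = 4.139196
g(4.139196) = -1.083388
z4 = 4.139196 − (-1.083388)·(4.139196 − 4.079726) / (-1.083388 − (-4.096389)) = 4.139196 − (-0.064429)/(3.013001) = 4.160580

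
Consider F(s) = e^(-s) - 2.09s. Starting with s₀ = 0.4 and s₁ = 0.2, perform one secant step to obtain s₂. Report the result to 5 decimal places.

0.34150

F(0.4) = -0.1656800, F(0.2) = 0.4007308
s₂ = 0.2000000 − 0.4007308·(0.2000000 − 0.4000000) / (0.4007308 − (-0.1656800)) = 0.2000000 − (-0.0801462)/(0.5664107) = 0.3414983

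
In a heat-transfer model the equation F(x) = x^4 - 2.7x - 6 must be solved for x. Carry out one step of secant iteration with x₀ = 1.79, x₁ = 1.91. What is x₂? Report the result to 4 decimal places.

1.8150

F(1.79) = -0.566743, F(1.91) = 2.151634
x₂ = 1.910000 − 2.151634·(1.910000 − 1.790000) / (2.151634 − (-0.566743)) = 1.910000 − (0.258196)/(2.718377) = 1.815018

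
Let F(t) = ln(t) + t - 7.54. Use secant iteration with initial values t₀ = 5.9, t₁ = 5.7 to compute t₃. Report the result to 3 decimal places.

5.785

F(5.9) = 0.13495, F(5.7) = -0.09953
t₂ = 5.70000 − (-0.09953)·(5.70000 − 5.90000) / (-0.09953 − 0.13495) = 5.70000 − (0.01991)/(-0.23449) = 5.78490
F(5.78490) = 0.00015
t₃ = 5.78490 − 0.00015·(5.78490 − 5.70000) / (0.00015 − (-0.09953)) = 5.78490 − (0.00001)/(0.09968) = 5.78477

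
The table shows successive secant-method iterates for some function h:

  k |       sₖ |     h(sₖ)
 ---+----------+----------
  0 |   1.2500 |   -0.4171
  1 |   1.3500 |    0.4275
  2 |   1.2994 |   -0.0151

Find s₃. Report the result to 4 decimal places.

s₃ = 1.2994 − (-0.0151)·(1.2994 − 1.3500) / (-0.0151 − 0.4275)
   = 1.2994 − (0.000764)/(-0.442600) = 1.301126

1.3011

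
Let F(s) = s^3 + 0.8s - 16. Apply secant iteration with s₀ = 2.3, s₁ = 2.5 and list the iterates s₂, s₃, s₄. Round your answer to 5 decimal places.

2.41017, 2.41395, 2.41408

F(2.3) = -1.9930000, F(2.5) = 1.6250000
s₂ = 2.5000000 − 1.6250000·(2.5000000 − 2.3000000) / (1.6250000 − (-1.9930000)) = 2.5000000 − (0.3250000)/(3.6180000) = 2.4101714
F(2.4101714) = -0.0713558
s₃ = 2.4101714 − (-0.0713558)·(2.4101714 − 2.5000000) / (-0.0713558 − 1.6250000) = 2.4101714 − (0.0064098)/(-1.6963558) = 2.4139499
F(2.4139499) = -0.0023814
s₄ = 2.4139499 − (-0.0023814)·(2.4139499 − 2.4101714) / (-0.0023814 − (-0.0713558)) = 2.4139499 − (-0.0000090)/(0.0689744) = 2.4140804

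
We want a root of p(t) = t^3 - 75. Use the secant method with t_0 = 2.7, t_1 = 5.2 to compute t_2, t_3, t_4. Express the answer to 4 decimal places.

3.8436, 4.1384, 4.2247

p(2.7) = -55.317000, p(5.2) = 65.608000
t_2 = 5.200000 − 65.608000·(5.200000 − 2.700000) / (65.608000 − (-55.317000)) = 5.200000 − (164.020000)/(120.925000) = 3.843622
p(3.843622) = -18.216516
t_3 = 3.843622 − (-18.216516)·(3.843622 − 5.200000) / (-18.216516 − 65.608000) = 3.843622 − (24.708480)/(-83.824516) = 4.138386
p(4.138386) = -4.124991
t_4 = 4.138386 − (-4.124991)·(4.138386 − 3.843622) / (-4.124991 − (-18.216516)) = 4.138386 − (-1.215900)/(14.091525) = 4.224672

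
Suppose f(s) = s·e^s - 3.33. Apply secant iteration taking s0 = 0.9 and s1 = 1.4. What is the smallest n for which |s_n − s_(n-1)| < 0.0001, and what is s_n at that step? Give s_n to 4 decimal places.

n = 6, s_n = 1.1040

f(0.9) = -1.116357, f(1.4) = 2.347280
s2 = 1.400000 − 2.347280·(0.500000)/(3.463637) = 1.061154;  |Δ| = 0.338846
f(1.061154) = -0.263580
s3 = 1.061154 − (-0.263580)·(-0.338846)/(-2.610860) = 1.095362;  |Δ| = 0.034208
f(1.095362) = -0.054576
s4 = 1.095362 − (-0.054576)·(0.034208)/(0.209004) = 1.104295;  |Δ| = 0.008933
f(1.104295) = 0.001764
s5 = 1.104295 − 0.001764·(0.008933)/(0.056340) = 1.104015;  |Δ| = 0.000280
f(1.104015) = -0.000011
s6 = 1.104015 − (-0.000011)·(-0.000280)/(-0.001775) = 1.104017;  |Δ| = 0.000002
|s6 − s5| = 0.000002 < 0.0001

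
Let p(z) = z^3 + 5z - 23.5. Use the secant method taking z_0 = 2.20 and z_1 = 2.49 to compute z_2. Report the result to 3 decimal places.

p(2.20) = -1.85200, p(2.49) = 4.38825
z_2 = 2.49000 − 4.38825·(2.49000 − 2.20000) / (4.38825 − (-1.85200)) = 2.49000 − (1.27259)/(6.24025) = 2.28607

2.286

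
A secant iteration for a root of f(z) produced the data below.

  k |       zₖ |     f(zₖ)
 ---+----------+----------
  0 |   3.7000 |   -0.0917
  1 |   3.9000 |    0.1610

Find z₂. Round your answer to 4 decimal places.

3.7726

z₂ = 3.9000 − 0.1610·(3.9000 − 3.7000) / (0.1610 − (-0.0917))
   = 3.9000 − (0.032200)/(0.252700) = 3.772576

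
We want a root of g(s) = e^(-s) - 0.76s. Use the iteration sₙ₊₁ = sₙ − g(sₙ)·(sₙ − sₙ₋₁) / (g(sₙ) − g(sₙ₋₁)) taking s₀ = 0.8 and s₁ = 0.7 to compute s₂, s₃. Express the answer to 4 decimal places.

g(0.8) = -0.158671, g(0.7) = -0.035415
s₂ = 0.700000 − (-0.035415)·(0.700000 − 0.800000) / (-0.035415 − (-0.158671)) = 0.700000 − (0.003541)/(0.123256) = 0.671267
g(0.671267) = 0.000897
s₃ = 0.671267 − 0.000897·(0.671267 − 0.700000) / (0.000897 − (-0.035415)) = 0.671267 − (-0.000026)/(0.036312) = 0.671977

0.6713, 0.6720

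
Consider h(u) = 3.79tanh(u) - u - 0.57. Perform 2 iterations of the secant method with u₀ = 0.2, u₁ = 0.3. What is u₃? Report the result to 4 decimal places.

h(0.2) = -0.021948, h(0.3) = 0.234075
u₂ = 0.300000 − 0.234075·(0.300000 − 0.200000) / (0.234075 − (-0.021948)) = 0.300000 − (0.023407)/(0.256022) = 0.208573
h(0.208573) = 0.000651
u₃ = 0.208573 − 0.000651·(0.208573 − 0.300000) / (0.000651 − 0.234075) = 0.208573 − (-0.000059)/(-0.233424) = 0.208318

0.2083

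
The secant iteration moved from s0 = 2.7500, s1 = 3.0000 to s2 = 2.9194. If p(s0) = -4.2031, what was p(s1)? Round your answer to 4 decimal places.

The secant line through (2.7500, -4.2031) and (3.0000, p(s1)) crosses zero at s2 = 2.9194.
So (2.7500, -4.2031), (3.0000, p(s1)), (2.9194, 0) are collinear:
p(s1) = -4.2031 · (3.0000 − 2.9194) / (2.7500 − 2.9194) = -4.2031 · (0.080600)/(-0.169400) = 1.999822

1.9998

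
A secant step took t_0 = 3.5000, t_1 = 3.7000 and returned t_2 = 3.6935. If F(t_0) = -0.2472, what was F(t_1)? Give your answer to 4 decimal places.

The secant line through (3.5000, -0.2472) and (3.7000, F(t_1)) crosses zero at t_2 = 3.6935.
So (3.5000, -0.2472), (3.7000, F(t_1)), (3.6935, 0) are collinear:
F(t_1) = -0.2472 · (3.7000 − 3.6935) / (3.5000 − 3.6935) = -0.2472 · (0.006500)/(-0.193500) = 0.008304

0.0083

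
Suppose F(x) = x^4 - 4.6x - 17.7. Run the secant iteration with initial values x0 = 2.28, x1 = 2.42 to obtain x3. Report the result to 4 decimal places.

2.3065

F(2.28) = -1.164637, F(2.42) = 5.465421
x2 = 2.420000 − 5.465421·(2.420000 − 2.280000) / (5.465421 − (-1.164637)) = 2.420000 − (0.765159)/(6.630058) = 2.304592
F(2.304592) = -0.092851
x3 = 2.304592 − (-0.092851)·(2.304592 − 2.420000) / (-0.092851 − 5.465421) = 2.304592 − (0.010716)/(-5.558271) = 2.306520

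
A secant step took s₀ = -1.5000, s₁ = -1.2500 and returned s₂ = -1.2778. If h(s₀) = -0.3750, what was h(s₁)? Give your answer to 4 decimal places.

The secant line through (-1.5000, -0.3750) and (-1.2500, h(s₁)) crosses zero at s₂ = -1.2778.
So (-1.5000, -0.3750), (-1.2500, h(s₁)), (-1.2778, 0) are collinear:
h(s₁) = -0.3750 · (-1.2500 − (-1.2778)) / (-1.5000 − (-1.2778)) = -0.3750 · (0.027800)/(-0.222200) = 0.046917

0.0469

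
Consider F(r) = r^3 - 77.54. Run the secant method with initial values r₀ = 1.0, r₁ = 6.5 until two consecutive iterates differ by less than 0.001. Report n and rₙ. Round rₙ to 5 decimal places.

n = 8, rₙ = 4.26424

F(1.0) = -76.5400000, F(6.5) = 197.0850000
r₂ = 6.5000000 − 197.0850000·(5.5000000)/(273.6250000) = 2.5384925;  |Δ| = 3.9615075
F(2.5384925) = -61.1820968
r₃ = 2.5384925 − (-61.1820968)·(-3.9615075)/(-258.2670968) = 3.4769525;  |Δ| = 0.9384600
F(3.4769525) = -35.5064321
r₄ = 3.4769525 − (-35.5064321)·(0.9384600)/(25.6756647) = 4.7747325;  |Δ| = 1.2977801
F(4.7747325) = 31.3146895
r₅ = 4.7747325 − 31.3146895·(1.2977801)/(66.8211216) = 4.1665479;  |Δ| = 0.6081846
F(4.1665479) = -5.2082236
r₆ = 4.1665479 − (-5.2082236)·(-0.6081846)/(-36.5229131) = 4.2532759;  |Δ| = 0.0867281
F(4.2532759) = -0.5967228
r₇ = 4.2532759 − (-0.5967228)·(0.0867281)/(4.6115008) = 4.2644985;  |Δ| = 0.0112225
F(4.2644985) = 0.0139433
r₈ = 4.2644985 − 0.0139433·(0.0112225)/(0.6106660) = 4.2642422;  |Δ| = 0.0002562
|r₈ − r₇| = 0.0002562 < 0.001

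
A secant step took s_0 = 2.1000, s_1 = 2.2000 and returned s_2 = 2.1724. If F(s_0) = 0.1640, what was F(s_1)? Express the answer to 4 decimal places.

The secant line through (2.1000, 0.1640) and (2.2000, F(s_1)) crosses zero at s_2 = 2.1724.
So (2.1000, 0.1640), (2.2000, F(s_1)), (2.1724, 0) are collinear:
F(s_1) = 0.1640 · (2.2000 − 2.1724) / (2.1000 − 2.1724) = 0.1640 · (0.027600)/(-0.072400) = -0.062519

-0.0625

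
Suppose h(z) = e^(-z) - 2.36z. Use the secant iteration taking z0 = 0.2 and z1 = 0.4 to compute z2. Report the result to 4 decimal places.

0.3118

h(0.2) = 0.346731, h(0.4) = -0.273680
z2 = 0.400000 − (-0.273680)·(0.400000 − 0.200000) / (-0.273680 − 0.346731) = 0.400000 − (-0.054736)/(-0.620411) = 0.311775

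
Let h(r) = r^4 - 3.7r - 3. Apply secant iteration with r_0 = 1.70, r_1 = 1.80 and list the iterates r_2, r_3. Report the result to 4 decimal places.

h(1.70) = -0.937900, h(1.80) = 0.837600
r_2 = 1.800000 − 0.837600·(1.800000 − 1.700000) / (0.837600 − (-0.937900)) = 1.800000 − (0.083760)/(1.775500) = 1.752825
h(1.752825) = -0.045846
r_3 = 1.752825 − (-0.045846)·(1.752825 − 1.800000) / (-0.045846 − 0.837600) = 1.752825 − (0.002163)/(-0.883446) = 1.755273

1.7528, 1.7553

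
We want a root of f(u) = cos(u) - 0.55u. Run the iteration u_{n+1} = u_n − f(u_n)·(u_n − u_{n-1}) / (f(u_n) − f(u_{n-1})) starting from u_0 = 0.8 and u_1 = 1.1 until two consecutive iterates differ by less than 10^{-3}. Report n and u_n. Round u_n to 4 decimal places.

n = 4, u_n = 0.9930

f(0.8) = 0.256707, f(1.1) = -0.151404
u_2 = 1.100000 − (-0.151404)·(0.300000)/(-0.408111) = 0.988704;  |Δ| = 0.111296
f(0.988704) = 0.005986
u_3 = 0.988704 − 0.005986·(-0.111296)/(0.157390) = 0.992937;  |Δ| = 0.004233
f(0.992937) = 0.000117
u_4 = 0.992937 − 0.000117·(0.004233)/(-0.005869) = 0.993021;  |Δ| = 0.000085
|u_4 − u_3| = 0.000085 < 10^{-3}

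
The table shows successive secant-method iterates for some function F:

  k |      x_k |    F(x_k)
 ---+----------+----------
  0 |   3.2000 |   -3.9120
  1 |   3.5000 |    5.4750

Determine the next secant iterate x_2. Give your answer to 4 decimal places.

3.3250

x_2 = 3.5000 − 5.4750·(3.5000 − 3.2000) / (5.4750 − (-3.9120))
   = 3.5000 − (1.642500)/(9.387000) = 3.325024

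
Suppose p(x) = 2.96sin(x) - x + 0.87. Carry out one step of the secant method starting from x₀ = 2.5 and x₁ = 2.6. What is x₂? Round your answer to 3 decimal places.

2.541

p(2.5) = 0.14148, p(2.6) = -0.20412
x₂ = 2.60000 − (-0.20412)·(2.60000 − 2.50000) / (-0.20412 − 0.14148) = 2.60000 − (-0.02041)/(-0.34559) = 2.54094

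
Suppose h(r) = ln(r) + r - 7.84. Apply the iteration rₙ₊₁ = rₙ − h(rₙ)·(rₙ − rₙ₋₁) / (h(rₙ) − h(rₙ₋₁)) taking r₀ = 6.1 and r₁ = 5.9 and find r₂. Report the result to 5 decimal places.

h(6.1) = 0.0682888, h(5.9) = -0.1650476
r₂ = 5.9000000 − (-0.1650476)·(5.9000000 − 6.1000000) / (-0.1650476 − 0.0682888) = 5.9000000 − (0.0330095)/(-0.2333364) = 6.0414675

6.04147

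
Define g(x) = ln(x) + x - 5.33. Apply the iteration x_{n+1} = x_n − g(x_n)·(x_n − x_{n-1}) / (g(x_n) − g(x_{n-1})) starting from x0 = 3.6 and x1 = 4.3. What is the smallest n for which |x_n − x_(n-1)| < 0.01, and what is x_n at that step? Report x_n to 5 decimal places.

n = 3, x_n = 3.95499

g(3.6) = -0.4490662, g(4.3) = 0.4286150
x2 = 4.3000000 − 0.4286150·(0.7000000)/(0.8776812) = 3.9581555;  |Δ| = 0.3418445
g(3.9581555) = 0.0039336
x3 = 3.9581555 − 0.0039336·(-0.3418445)/(-0.4246814) = 3.9549891;  |Δ| = 0.0031663
|x3 − x2| = 0.0031663 < 0.01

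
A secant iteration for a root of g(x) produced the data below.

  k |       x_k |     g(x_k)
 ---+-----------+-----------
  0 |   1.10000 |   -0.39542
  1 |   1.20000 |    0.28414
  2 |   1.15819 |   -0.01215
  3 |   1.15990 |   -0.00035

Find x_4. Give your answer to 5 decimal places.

x_4 = 1.15990 − (-0.00035)·(1.15990 − 1.15819) / (-0.00035 − (-0.01215))
   = 1.15990 − (-0.0000006)/(0.0118000) = 1.1599507

1.15995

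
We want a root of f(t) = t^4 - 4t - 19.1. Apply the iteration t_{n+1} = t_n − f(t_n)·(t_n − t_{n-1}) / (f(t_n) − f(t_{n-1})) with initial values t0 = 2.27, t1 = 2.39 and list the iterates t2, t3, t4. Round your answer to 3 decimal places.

2.305, 2.307, 2.307

f(2.27) = -1.62762, f(2.39) = 3.96809
t2 = 2.39000 − 3.96809·(2.39000 − 2.27000) / (3.96809 − (-1.62762)) = 2.39000 − (0.47617)/(5.59571) = 2.30490
f(2.30490) = -0.09607
t3 = 2.30490 − (-0.09607)·(2.30490 − 2.39000) / (-0.09607 − 3.96809) = 2.30490 − (0.00817)/(-4.06415) = 2.30692
f(2.30692) = -0.00546
t4 = 2.30692 − (-0.00546)·(2.30692 − 2.30490) / (-0.00546 − (-0.09607)) = 2.30692 − (-0.00001)/(0.09061) = 2.30704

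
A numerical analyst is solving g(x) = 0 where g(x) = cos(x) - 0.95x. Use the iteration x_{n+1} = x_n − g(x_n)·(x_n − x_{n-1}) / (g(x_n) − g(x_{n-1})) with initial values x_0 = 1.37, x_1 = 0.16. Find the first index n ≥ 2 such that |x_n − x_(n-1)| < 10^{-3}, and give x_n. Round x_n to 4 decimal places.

n = 5, x_n = 0.7617

g(1.37) = -1.102050, g(0.16) = 0.835227
x_2 = 0.160000 − 0.835227·(-1.210000)/(1.937278) = 0.681673;  |Δ| = 0.521673
g(0.681673) = 0.128931
x_3 = 0.681673 − 0.128931·(0.521673)/(-0.706297) = 0.776901;  |Δ| = 0.095229
g(0.776901) = -0.024967
x_4 = 0.776901 − (-0.024967)·(0.095229)/(-0.153898) = 0.761452;  |Δ| = 0.015449
g(0.761452) = 0.000455
x_5 = 0.761452 − 0.000455·(-0.015449)/(0.025422) = 0.761729;  |Δ| = 0.000276
|x_5 − x_4| = 0.000276 < 10^{-3}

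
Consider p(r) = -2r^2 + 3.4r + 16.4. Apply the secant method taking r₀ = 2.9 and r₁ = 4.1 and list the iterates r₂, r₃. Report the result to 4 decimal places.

p(2.9) = 9.440000, p(4.1) = -3.280000
r₂ = 4.100000 − (-3.280000)·(4.100000 − 2.900000) / (-3.280000 − 9.440000) = 4.100000 − (-3.936000)/(-12.720000) = 3.790566
p(3.790566) = 0.551143
r₃ = 3.790566 − 0.551143·(3.790566 − 4.100000) / (0.551143 − (-3.280000)) = 3.790566 − (-0.170542)/(3.831143) = 3.835081

3.7906, 3.8351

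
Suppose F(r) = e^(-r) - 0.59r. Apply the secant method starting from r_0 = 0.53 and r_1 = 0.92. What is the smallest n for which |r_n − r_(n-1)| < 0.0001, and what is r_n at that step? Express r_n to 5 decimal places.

n = 5, r_n = 0.77829

F(0.53) = 0.2759050, F(0.92) = -0.1442810
r_2 = 0.9200000 − (-0.1442810)·(0.3900000)/(-0.4201859) = 0.7860841;  |Δ| = 0.1339159
F(0.7860841) = -0.0081641
r_3 = 0.7860841 − (-0.0081641)·(-0.1339159)/(0.1361168) = 0.7780520;  |Δ| = 0.0080321
F(0.7780520) = 0.0002492
r_4 = 0.7780520 − 0.0002492·(-0.0080321)/(0.0084133) = 0.7782899;  |Δ| = 0.0002379
F(0.7782899) = -0.0000004
r_5 = 0.7782899 − (-0.0000004)·(0.0002379)/(-0.0002496) = 0.7782895;  |Δ| = 0.0000004
|r_5 − r_4| = 0.0000004 < 0.0001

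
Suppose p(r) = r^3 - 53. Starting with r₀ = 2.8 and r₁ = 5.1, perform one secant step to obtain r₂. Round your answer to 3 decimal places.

3.445

p(2.8) = -31.04800, p(5.1) = 79.65100
r₂ = 5.10000 − 79.65100·(5.10000 − 2.80000) / (79.65100 − (-31.04800)) = 5.10000 − (183.19730)/(110.69900) = 3.44509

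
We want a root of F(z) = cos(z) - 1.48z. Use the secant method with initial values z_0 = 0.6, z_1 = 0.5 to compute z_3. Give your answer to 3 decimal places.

F(0.6) = -0.06266, F(0.5) = 0.13758
z_2 = 0.50000 − 0.13758·(0.50000 − 0.60000) / (0.13758 − (-0.06266)) = 0.50000 − (-0.01376)/(0.20025) = 0.56871
F(0.56871) = 0.00091
z_3 = 0.56871 − 0.00091·(0.56871 − 0.50000) / (0.00091 − 0.13758) = 0.56871 − (0.00006)/(-0.13667) = 0.56917

0.569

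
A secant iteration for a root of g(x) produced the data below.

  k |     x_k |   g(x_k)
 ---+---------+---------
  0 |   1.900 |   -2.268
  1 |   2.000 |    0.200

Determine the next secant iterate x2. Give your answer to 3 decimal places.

x2 = 2.000 − 0.200·(2.000 − 1.900) / (0.200 − (-2.268))
   = 2.000 − (0.02000)/(2.46800) = 1.99190

1.992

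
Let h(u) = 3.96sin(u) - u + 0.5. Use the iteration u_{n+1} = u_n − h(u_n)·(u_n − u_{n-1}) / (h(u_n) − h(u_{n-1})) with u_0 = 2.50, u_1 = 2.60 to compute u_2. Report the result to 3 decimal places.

h(2.50) = 0.36995, h(2.60) = -0.05861
u_2 = 2.60000 − (-0.05861)·(2.60000 − 2.50000) / (-0.05861 − 0.36995) = 2.60000 − (-0.00586)/(-0.42856) = 2.58632

2.586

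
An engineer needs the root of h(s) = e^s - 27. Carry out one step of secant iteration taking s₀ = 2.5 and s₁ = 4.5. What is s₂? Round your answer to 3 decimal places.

2.881

h(2.5) = -14.81751, h(4.5) = 63.01713
s₂ = 4.50000 − 63.01713·(4.50000 − 2.50000) / (63.01713 − (-14.81751)) = 4.50000 − (126.03426)/(77.83464) = 2.88074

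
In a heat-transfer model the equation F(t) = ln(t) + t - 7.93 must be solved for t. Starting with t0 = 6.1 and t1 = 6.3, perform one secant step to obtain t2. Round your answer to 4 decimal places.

F(6.1) = -0.021711, F(6.3) = 0.210550
t2 = 6.300000 − 0.210550·(6.300000 − 6.100000) / (0.210550 − (-0.021711)) = 6.300000 − (0.042110)/(0.232261) = 6.118696

6.1187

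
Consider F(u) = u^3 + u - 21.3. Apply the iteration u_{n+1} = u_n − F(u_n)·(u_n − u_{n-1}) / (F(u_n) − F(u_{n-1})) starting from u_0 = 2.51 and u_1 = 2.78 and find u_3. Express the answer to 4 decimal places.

2.6515

F(2.51) = -2.976749, F(2.78) = 2.964952
u_2 = 2.780000 − 2.964952·(2.780000 − 2.510000) / (2.964952 − (-2.976749)) = 2.780000 − (0.800537)/(5.941701) = 2.645268
F(2.645268) = -0.144620
u_3 = 2.645268 − (-0.144620)·(2.645268 − 2.780000) / (-0.144620 − 2.964952) = 2.645268 − (0.019485)/(-3.109572) = 2.651534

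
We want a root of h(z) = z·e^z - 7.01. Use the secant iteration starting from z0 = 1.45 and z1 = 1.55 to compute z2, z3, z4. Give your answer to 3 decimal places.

1.524, 1.525, 1.525

h(1.45) = -0.82848, h(1.55) = 0.29278
z2 = 1.55000 − 0.29278·(1.55000 − 1.45000) / (0.29278 − (-0.82848)) = 1.55000 − (0.02928)/(1.12126) = 1.52389
h(1.52389) = -0.01529
z3 = 1.52389 − (-0.01529)·(1.52389 − 1.55000) / (-0.01529 − 0.29278) = 1.52389 − (0.00040)/(-0.30807) = 1.52518
h(1.52518) = -0.00026
z4 = 1.52518 − (-0.00026)·(1.52518 − 1.52389) / (-0.00026 − (-0.01529)) = 1.52518 − (0.00000)/(0.01503) = 1.52521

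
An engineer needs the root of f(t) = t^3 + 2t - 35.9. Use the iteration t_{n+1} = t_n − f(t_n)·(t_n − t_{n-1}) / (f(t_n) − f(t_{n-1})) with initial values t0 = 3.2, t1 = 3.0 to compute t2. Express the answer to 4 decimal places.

f(3.2) = 3.268000, f(3.0) = -2.900000
t2 = 3.000000 − (-2.900000)·(3.000000 − 3.200000) / (-2.900000 − 3.268000) = 3.000000 − (0.580000)/(-6.168000) = 3.094034

3.0940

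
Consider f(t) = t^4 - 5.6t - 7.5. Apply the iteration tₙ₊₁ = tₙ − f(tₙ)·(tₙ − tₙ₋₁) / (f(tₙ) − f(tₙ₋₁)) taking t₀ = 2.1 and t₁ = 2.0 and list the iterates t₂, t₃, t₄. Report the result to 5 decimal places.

2.09349, 2.09403, 2.09399

f(2.1) = 0.1881000, f(2.0) = -2.7000000
t₂ = 2.0000000 − (-2.7000000)·(2.0000000 − 2.1000000) / (-2.7000000 − 0.1881000) = 2.0000000 − (0.2700000)/(-2.8881000) = 2.0934871
f(2.0934871) = -0.0155726
t₃ = 2.0934871 − (-0.0155726)·(2.0934871 − 2.0000000) / (-0.0155726 − (-2.7000000)) = 2.0934871 − (-0.0014558)/(2.6844274) = 2.0940294
f(2.0940294) = 0.0013017
t₄ = 2.0940294 − 0.0013017·(2.0940294 − 2.0934871) / (0.0013017 − (-0.0155726)) = 2.0940294 − (0.0000007)/(0.0168743) = 2.0939876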